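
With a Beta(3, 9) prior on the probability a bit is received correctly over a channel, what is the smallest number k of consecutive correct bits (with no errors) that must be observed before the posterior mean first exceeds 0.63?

After k correct bits and 0 errors the posterior is Beta(3+k, 9), with mean (3+k)/(3+9+k).
Set (3+k)/(12+k) > 0.63 and solve: k > (0.63·12 − 3)/(1 − 0.63) = 12.324.
The smallest integer exceeding 12.324 is 13, and checking k=13: (16)/(25) = 0.6400 > 0.63.

k = 13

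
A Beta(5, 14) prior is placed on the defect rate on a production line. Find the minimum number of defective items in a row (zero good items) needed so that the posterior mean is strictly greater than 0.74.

k = 35

After k defective items and 0 good items the posterior is Beta(5+k, 14), with mean (5+k)/(5+14+k).
Set (5+k)/(19+k) > 0.74 and solve: k > (0.74·19 − 5)/(1 − 0.74) = 34.846.
The smallest integer exceeding 34.846 is 35, and checking k=35: (40)/(54) = 0.7407 > 0.74.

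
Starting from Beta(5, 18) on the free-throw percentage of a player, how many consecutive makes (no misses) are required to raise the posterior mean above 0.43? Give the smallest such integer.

After k makes and 0 misses the posterior is Beta(5+k, 18), with mean (5+k)/(5+18+k).
Set (5+k)/(23+k) > 0.43 and solve: k > (0.43·23 − 5)/(1 − 0.43) = 8.579.
The smallest integer exceeding 8.579 is 9.

k = 9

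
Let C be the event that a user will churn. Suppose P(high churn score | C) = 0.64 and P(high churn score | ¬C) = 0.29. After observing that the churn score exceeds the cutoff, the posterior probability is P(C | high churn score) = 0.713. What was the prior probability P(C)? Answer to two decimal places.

P(C) = 0.53

Bayes' rule in odds form gives O(C|E) = O(C)·[P(E|C)/P(E|¬C)], hence O(C) = O(C|E)/LR.
Posterior odds = 0.713/(1−0.713) = 2.4843. LR = 0.64/0.29 = 2.2069.
Prior odds = 2.4843/2.2069 = 1.1257, so P(C) = 1.1257/(1+1.1257) ≈ 0.53.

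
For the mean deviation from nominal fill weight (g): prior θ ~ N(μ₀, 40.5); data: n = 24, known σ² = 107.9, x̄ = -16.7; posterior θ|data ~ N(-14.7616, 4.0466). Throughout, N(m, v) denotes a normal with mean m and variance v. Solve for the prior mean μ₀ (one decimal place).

With known observation variance, the Normal–Normal posterior has precision τ_n = τ₀ + n/σ² and mean μ_n = (τ₀μ₀ + (n/σ²)x̄)/τ_n.
Here τ₀ = 1/40.5 = 0.024691 and τ_data = 24/107.9 = 0.222428, so τ_n = 0.247119.
Rearranging for μ₀: μ₀ = (μ_n·τ_n − τ_data·x̄)/τ₀ = (-14.7616·0.247119 − 0.222428·-16.7) / 0.024691 = 0.066676/0.024691 ≈ 2.7.

μ₀ = 2.7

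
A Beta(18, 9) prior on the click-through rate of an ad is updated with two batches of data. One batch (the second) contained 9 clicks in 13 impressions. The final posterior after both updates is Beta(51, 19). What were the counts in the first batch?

24 clicks and 6 non-clicks

Because Beta–binomial updating is additive in the counts, the combined data contributed (α_post−α_prior, β_post−β_prior) successes and failures.
Total across both batches: 51−18=33 clicks, 19−9=10 non-clicks.
Subtract the second batch: 33−9=24 clicks and 10−4=6 non-clicks.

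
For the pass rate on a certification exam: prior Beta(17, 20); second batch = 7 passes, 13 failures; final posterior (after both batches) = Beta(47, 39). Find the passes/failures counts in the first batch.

Because Beta–binomial updating is additive in the counts, the combined data contributed (α_post−α_prior, β_post−β_prior) successes and failures.
Total across both batches: 47−17=30 passes, 39−20=19 failures.
Subtract the second batch: 30−7=23 passes and 19−13=6 failures.

23 passes and 6 failures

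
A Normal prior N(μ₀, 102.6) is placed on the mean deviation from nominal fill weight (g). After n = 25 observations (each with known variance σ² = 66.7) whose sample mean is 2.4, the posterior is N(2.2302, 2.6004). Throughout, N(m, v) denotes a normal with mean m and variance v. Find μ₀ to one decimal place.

μ₀ = -4.3

The posterior mean is a precision-weighted average: μ_n = (τ₀μ₀ + τ_data·x̄)/(τ₀+τ_data), with τ₀=1/σ₀² and τ_data=n/σ².
Here τ₀ = 1/102.6 = 0.009747 and τ_data = 25/66.7 = 0.374813, so τ_n = 0.384560.
Rearranging for μ₀: μ₀ = (μ_n·τ_n − τ_data·x̄)/τ₀ = (2.2302·0.384560 − 0.374813·2.4) / 0.009747 = -0.041905/0.009747 ≈ -4.3.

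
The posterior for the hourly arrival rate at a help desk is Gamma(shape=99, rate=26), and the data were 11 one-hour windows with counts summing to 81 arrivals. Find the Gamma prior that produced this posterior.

A Gamma(α, β) prior (rate parametrization) on a Poisson rate with n observations summing to S gives posterior Gamma(α+S, β+n).
So α = 99 − 81 = 18 and β = 26 − 11 = 15.

Gamma(shape=18, rate=15)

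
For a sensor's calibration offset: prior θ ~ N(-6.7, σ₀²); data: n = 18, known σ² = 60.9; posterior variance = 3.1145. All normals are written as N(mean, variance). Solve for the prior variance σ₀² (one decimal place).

Posterior precision equals prior precision plus data precision: 1/σ_n² = 1/σ₀² + n/σ².
So 1/σ₀² = 1/3.1145 − 18/60.9 = 0.321079 − 0.295567 = 0.025512.
Hence σ₀² = 1/0.025512 ≈ 39.2.

σ₀² = 39.2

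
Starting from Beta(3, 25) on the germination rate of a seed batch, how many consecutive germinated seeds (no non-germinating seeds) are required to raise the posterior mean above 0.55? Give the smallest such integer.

k = 28

After k germinated seeds and 0 non-germinating seeds the posterior is Beta(3+k, 25), with mean (3+k)/(3+25+k).
Set (3+k)/(28+k) > 0.55 and solve: k > (0.55·28 − 3)/(1 − 0.55) = 27.556.
The smallest integer exceeding 27.556 is 28.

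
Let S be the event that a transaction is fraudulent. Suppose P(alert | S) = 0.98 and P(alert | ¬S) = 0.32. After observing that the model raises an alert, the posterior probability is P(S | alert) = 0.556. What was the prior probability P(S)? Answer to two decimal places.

In odds form, posterior odds = prior odds × likelihood ratio, so prior odds = posterior odds ÷ LR.
Posterior odds = 0.556/(1−0.556) = 1.2523. LR = 0.98/0.32 = 3.0625.
Prior odds = 1.2523/3.0625 = 0.4089, so P(S) = 0.4089/(1+0.4089) ≈ 0.29.

P(S) = 0.29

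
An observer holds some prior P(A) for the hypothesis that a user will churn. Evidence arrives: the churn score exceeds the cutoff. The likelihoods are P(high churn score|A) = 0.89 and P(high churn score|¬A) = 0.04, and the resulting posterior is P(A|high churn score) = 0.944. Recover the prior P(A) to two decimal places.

P(A) = 0.43

Bayes' rule in odds form gives O(A|E) = O(A)·[P(E|A)/P(E|¬A)], hence O(A) = O(A|E)/LR.
Posterior odds = 0.944/(1−0.944) = 16.8571. LR = 0.89/0.04 = 22.2500.
Prior odds = 16.8571/22.2500 = 0.7576, so P(A) = 0.7576/(1+0.7576) ≈ 0.43.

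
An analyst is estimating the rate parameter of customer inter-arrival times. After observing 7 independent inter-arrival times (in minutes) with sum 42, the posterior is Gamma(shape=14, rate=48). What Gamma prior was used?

For an exponential likelihood with a Gamma(α, β) prior on the rate, n observations with total T give posterior Gamma(α+n, β+T).
So α = 14 − 7 = 7 and β = 48 − 42 = 6.

Gamma(shape=7, rate=6)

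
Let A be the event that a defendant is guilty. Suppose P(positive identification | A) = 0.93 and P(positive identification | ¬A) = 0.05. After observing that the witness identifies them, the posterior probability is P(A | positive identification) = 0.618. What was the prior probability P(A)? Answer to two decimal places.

P(A) = 0.08

In odds form, posterior odds = prior odds × likelihood ratio, so prior odds = posterior odds ÷ LR.
Posterior odds = 0.618/(1−0.618) = 1.6178. LR = 0.93/0.05 = 18.6000.
Prior odds = 1.6178/18.6000 = 0.0870, so P(A) = 0.0870/(1+0.0870) ≈ 0.08.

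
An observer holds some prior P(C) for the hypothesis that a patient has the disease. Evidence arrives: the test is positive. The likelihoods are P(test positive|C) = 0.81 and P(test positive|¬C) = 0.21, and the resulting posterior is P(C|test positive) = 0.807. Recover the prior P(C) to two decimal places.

P(C) = 0.52

Bayes' rule in odds form gives O(C|E) = O(C)·[P(E|C)/P(E|¬C)], hence O(C) = O(C|E)/LR.
Posterior odds = 0.807/(1−0.807) = 4.1813. LR = 0.81/0.21 = 3.8571.
Prior odds = 4.1813/3.8571 = 1.0841, so P(C) = 1.0841/(1+1.0841) ≈ 0.52.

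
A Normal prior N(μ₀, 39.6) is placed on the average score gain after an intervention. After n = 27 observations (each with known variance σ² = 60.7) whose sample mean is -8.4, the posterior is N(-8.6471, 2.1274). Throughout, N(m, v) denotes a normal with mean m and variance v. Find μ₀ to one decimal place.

μ₀ = -13.0

With known observation variance, the Normal–Normal posterior has precision τ_n = τ₀ + n/σ² and mean μ_n = (τ₀μ₀ + (n/σ²)x̄)/τ_n.
Here τ₀ = 1/39.6 = 0.025253 and τ_data = 27/60.7 = 0.444811, so τ_n = 0.470064.
Rearranging for μ₀: μ₀ = (μ_n·τ_n − τ_data·x̄)/τ₀ = (-8.6471·0.470064 − 0.444811·-8.4) / 0.025253 = -0.328278/0.025253 ≈ -13.0.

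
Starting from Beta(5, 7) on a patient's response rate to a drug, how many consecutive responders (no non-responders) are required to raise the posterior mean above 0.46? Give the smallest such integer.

After k responders and 0 non-responders the posterior is Beta(5+k, 7), with mean (5+k)/(5+7+k).
Set (5+k)/(12+k) > 0.46 and solve: k > (0.46·12 − 5)/(1 − 0.46) = 0.963.
The smallest integer exceeding 0.963 is 1, and checking k=1: (6)/(13) = 0.4615 > 0.46.

k = 1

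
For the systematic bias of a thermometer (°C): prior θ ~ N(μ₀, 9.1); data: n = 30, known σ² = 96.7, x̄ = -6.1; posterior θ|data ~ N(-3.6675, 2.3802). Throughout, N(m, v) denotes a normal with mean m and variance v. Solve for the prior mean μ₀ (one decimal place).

The posterior mean is a precision-weighted average: μ_n = (τ₀μ₀ + τ_data·x̄)/(τ₀+τ_data), with τ₀=1/σ₀² and τ_data=n/σ².
Here τ₀ = 1/9.1 = 0.109890 and τ_data = 30/96.7 = 0.310238, so τ_n = 0.420128.
Rearranging for μ₀: μ₀ = (μ_n·τ_n − τ_data·x̄)/τ₀ = (-3.6675·0.420128 − 0.310238·-6.1) / 0.109890 = 0.351632/0.109890 ≈ 3.2.

μ₀ = 3.2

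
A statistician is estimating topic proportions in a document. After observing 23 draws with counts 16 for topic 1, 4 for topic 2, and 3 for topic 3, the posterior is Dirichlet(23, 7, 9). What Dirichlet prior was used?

Dirichlet(7, 3, 6)

For a Dirichlet(α) prior with multinomial counts c, the posterior is Dirichlet(α + c) componentwise.
Subtract each count from the matching posterior parameter: 23−16=7, 7−4=3, 9−3=6.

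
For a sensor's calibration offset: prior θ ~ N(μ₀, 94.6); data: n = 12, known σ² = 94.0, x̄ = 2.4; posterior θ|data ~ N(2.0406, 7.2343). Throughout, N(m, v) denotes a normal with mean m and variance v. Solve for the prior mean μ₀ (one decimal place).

μ₀ = -2.3

The posterior mean is a precision-weighted average: μ_n = (τ₀μ₀ + τ_data·x̄)/(τ₀+τ_data), with τ₀=1/σ₀² and τ_data=n/σ².
Here τ₀ = 1/94.6 = 0.010571 and τ_data = 12/94.0 = 0.127660, so τ_n = 0.138231.
Rearranging for μ₀: μ₀ = (μ_n·τ_n − τ_data·x̄)/τ₀ = (2.0406·0.138231 − 0.127660·2.4) / 0.010571 = -0.024310/0.010571 ≈ -2.3.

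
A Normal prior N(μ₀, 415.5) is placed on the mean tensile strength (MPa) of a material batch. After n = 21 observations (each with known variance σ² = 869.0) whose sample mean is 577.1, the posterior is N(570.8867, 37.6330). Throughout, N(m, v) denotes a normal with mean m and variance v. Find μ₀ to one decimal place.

μ₀ = 508.5

With known observation variance, the Normal–Normal posterior has precision τ_n = τ₀ + n/σ² and mean μ_n = (τ₀μ₀ + (n/σ²)x̄)/τ_n.
Here τ₀ = 1/415.5 = 0.002407 and τ_data = 21/869.0 = 0.024166, so τ_n = 0.026573.
Rearranging for μ₀: μ₀ = (μ_n·τ_n − τ_data·x̄)/τ₀ = (570.8867·0.026573 − 0.024166·577.1) / 0.002407 = 1.223974/0.002407 ≈ 508.5.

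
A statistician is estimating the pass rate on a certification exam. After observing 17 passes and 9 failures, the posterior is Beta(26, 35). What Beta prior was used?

Beta(9, 26)

Under Beta–binomial conjugacy the posterior parameters are (α+s, β+f).
Subtract the data counts: 26−17=9, 35−9=26.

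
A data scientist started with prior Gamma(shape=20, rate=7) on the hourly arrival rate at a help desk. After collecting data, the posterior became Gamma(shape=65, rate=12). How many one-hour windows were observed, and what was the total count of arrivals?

n = 5 one-hour windows with total 45 arrivals

A Gamma(α, β) prior (rate parametrization) on a Poisson rate with n observations summing to S gives posterior Gamma(α+S, β+n).
Matching: Σxᵢ = 65 − 20 = 45 and n = 12 − 7 = 5.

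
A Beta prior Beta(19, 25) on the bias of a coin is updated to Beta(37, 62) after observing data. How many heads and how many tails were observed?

Beta is conjugate to the binomial likelihood: posterior = Beta(α+s, β+f).
So s = 37 − 19 = 18 and f = 62 − 25 = 37.

18 heads and 37 tails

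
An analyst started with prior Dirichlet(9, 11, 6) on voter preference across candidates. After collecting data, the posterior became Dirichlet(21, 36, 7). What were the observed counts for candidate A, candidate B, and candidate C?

For a Dirichlet(α) prior with multinomial counts c, the posterior is Dirichlet(α + c) componentwise.
Counts are posterior − prior componentwise: 21−9=12, 36−11=25, 7−6=1.

counts (12, 25, 1)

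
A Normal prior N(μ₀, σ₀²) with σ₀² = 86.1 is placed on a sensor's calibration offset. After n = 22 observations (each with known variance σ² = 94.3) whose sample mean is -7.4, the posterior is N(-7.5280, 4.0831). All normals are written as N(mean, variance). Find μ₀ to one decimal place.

The posterior mean is a precision-weighted average: μ_n = (τ₀μ₀ + τ_data·x̄)/(τ₀+τ_data), with τ₀=1/σ₀² and τ_data=n/σ².
Here τ₀ = 1/86.1 = 0.011614 and τ_data = 22/94.3 = 0.233298, so τ_n = 0.244912.
Rearranging for μ₀: μ₀ = (μ_n·τ_n − τ_data·x̄)/τ₀ = (-7.5280·0.244912 − 0.233298·-7.4) / 0.011614 = -0.117292/0.011614 ≈ -10.1.

μ₀ = -10.1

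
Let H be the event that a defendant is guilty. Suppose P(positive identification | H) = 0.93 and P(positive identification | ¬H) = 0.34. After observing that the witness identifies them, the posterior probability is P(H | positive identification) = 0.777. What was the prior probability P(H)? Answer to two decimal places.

In odds form, posterior odds = prior odds × likelihood ratio, so prior odds = posterior odds ÷ LR.
Posterior odds = 0.777/(1−0.777) = 3.4843. LR = 0.93/0.34 = 2.7353.
Prior odds = 3.4843/2.7353 = 1.2738, so P(H) = 1.2738/(1+1.2738) ≈ 0.56.

P(H) = 0.56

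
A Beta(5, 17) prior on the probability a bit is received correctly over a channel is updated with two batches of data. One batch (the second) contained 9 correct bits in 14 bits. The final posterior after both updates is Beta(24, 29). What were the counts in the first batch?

10 correct bits and 7 errors

Because Beta–binomial updating is additive in the counts, the combined data contributed (α_post−α_prior, β_post−β_prior) successes and failures.
Total across both batches: 24−5=19 correct bits, 29−17=12 errors.
Subtract the second batch: 19−9=10 correct bits and 12−5=7 errors.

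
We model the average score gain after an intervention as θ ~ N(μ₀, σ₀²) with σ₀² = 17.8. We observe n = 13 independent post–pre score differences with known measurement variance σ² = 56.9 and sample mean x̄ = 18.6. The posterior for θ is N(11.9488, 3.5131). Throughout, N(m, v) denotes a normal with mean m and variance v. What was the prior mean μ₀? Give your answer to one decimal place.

With known observation variance, the Normal–Normal posterior has precision τ_n = τ₀ + n/σ² and mean μ_n = (τ₀μ₀ + (n/σ²)x̄)/τ_n.
Here τ₀ = 1/17.8 = 0.056180 and τ_data = 13/56.9 = 0.228471, so τ_n = 0.284651.
Rearranging for μ₀: μ₀ = (μ_n·τ_n − τ_data·x̄)/τ₀ = (11.9488·0.284651 − 0.228471·18.6) / 0.056180 = -0.848323/0.056180 ≈ -15.1.

μ₀ = -15.1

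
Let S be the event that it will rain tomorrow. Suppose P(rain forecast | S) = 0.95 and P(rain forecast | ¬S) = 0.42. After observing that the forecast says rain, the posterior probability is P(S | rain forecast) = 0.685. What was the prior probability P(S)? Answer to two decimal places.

P(S) = 0.49

In odds form, posterior odds = prior odds × likelihood ratio, so prior odds = posterior odds ÷ LR.
Posterior odds = 0.685/(1−0.685) = 2.1746. LR = 0.95/0.42 = 2.2619.
Prior odds = 2.1746/2.2619 = 0.9614, so P(S) = 0.9614/(1+0.9614) ≈ 0.49.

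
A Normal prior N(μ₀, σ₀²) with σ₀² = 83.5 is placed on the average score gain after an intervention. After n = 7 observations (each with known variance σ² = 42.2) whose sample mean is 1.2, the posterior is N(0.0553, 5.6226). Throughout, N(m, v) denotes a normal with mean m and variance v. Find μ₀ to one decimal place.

μ₀ = -15.8

With known observation variance, the Normal–Normal posterior has precision τ_n = τ₀ + n/σ² and mean μ_n = (τ₀μ₀ + (n/σ²)x̄)/τ_n.
Here τ₀ = 1/83.5 = 0.011976 and τ_data = 7/42.2 = 0.165877, so τ_n = 0.177853.
Rearranging for μ₀: μ₀ = (μ_n·τ_n − τ_data·x̄)/τ₀ = (0.0553·0.177853 − 0.165877·1.2) / 0.011976 = -0.189217/0.011976 ≈ -15.8.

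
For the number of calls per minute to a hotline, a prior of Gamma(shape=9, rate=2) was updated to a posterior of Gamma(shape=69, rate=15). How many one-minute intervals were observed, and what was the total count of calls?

Gamma–Poisson conjugacy: posterior shape = α + Σxᵢ, posterior rate = β + n.
Matching: Σxᵢ = 69 − 9 = 60 and n = 15 − 2 = 13.

n = 13 one-minute intervals with total 60 calls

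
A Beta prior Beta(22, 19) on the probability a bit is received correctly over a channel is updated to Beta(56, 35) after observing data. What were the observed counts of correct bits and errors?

34 correct bits and 16 errors

Beta is conjugate to the binomial likelihood: posterior = Beta(a+s, b+f).
Match parameters: s=56−22=34, f=35−19=16.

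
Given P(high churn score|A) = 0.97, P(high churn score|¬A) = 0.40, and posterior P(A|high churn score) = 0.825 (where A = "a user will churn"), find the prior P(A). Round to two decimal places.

Bayes' rule in odds form gives O(A|E) = O(A)·[P(E|A)/P(E|¬A)], hence O(A) = O(A|E)/LR.
Posterior odds = 0.825/(1−0.825) = 4.7143. LR = 0.97/0.40 = 2.4250.
Prior odds = 4.7143/2.4250 = 1.9440, so P(A) = 1.9440/(1+1.9440) ≈ 0.66.

P(A) = 0.66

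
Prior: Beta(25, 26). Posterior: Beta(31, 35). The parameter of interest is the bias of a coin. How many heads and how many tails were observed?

6 heads and 9 tails

A Beta(α, β) prior with s successes and f failures in binomial data gives a Beta(α+s, β+f) posterior.
So s = 31 − 25 = 6 and f = 35 − 26 = 9.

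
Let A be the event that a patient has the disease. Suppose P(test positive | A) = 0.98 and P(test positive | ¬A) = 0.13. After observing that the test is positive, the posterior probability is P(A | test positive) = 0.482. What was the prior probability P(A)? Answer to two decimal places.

Bayes' rule in odds form gives O(A|E) = O(A)·[P(E|A)/P(E|¬A)], hence O(A) = O(A|E)/LR.
Posterior odds = 0.482/(1−0.482) = 0.9305. LR = 0.98/0.13 = 7.5385.
Prior odds = 0.9305/7.5385 = 0.1234, so P(A) = 0.1234/(1+0.1234) ≈ 0.11.

P(A) = 0.11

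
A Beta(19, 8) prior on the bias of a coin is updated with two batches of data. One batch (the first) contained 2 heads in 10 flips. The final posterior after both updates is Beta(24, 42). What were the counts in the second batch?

Because Beta–binomial updating is additive in the counts, the combined data contributed (α_post−α_prior, β_post−β_prior) successes and failures.
Total across both batches: 24−19=5 heads, 42−8=34 tails.
Subtract the first batch: 5−2=3 heads and 34−8=26 tails.

3 heads and 26 tails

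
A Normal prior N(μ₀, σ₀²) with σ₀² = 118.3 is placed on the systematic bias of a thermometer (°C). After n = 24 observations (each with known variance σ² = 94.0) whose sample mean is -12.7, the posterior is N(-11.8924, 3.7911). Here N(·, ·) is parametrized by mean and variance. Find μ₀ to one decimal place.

With known observation variance, the Normal–Normal posterior has precision τ_n = τ₀ + n/σ² and mean μ_n = (τ₀μ₀ + (n/σ²)x̄)/τ_n.
Here τ₀ = 1/118.3 = 0.008453 and τ_data = 24/94.0 = 0.255319, so τ_n = 0.263772.
Rearranging for μ₀: μ₀ = (μ_n·τ_n − τ_data·x̄)/τ₀ = (-11.8924·0.263772 − 0.255319·-12.7) / 0.008453 = 0.105669/0.008453 ≈ 12.5.

μ₀ = 12.5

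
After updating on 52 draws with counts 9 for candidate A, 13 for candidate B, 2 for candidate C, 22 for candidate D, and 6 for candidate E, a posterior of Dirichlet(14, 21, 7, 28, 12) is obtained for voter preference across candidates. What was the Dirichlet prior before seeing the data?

For a Dirichlet(α) prior with multinomial counts c, the posterior is Dirichlet(α + c) componentwise.
Subtract each count from the matching posterior parameter: 14−9=5, 21−13=8, 7−2=5, 28−22=6, 12−6=6.

Dirichlet(5, 8, 5, 6, 6)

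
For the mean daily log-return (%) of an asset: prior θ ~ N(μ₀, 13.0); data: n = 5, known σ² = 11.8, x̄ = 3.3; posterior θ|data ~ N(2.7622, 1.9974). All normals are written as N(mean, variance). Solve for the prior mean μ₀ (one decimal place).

μ₀ = -0.2

The posterior mean is a precision-weighted average: μ_n = (τ₀μ₀ + τ_data·x̄)/(τ₀+τ_data), with τ₀=1/σ₀² and τ_data=n/σ².
Here τ₀ = 1/13.0 = 0.076923 and τ_data = 5/11.8 = 0.423729, so τ_n = 0.500652.
Rearranging for μ₀: μ₀ = (μ_n·τ_n − τ_data·x̄)/τ₀ = (2.7622·0.500652 − 0.423729·3.3) / 0.076923 = -0.015405/0.076923 ≈ -0.2.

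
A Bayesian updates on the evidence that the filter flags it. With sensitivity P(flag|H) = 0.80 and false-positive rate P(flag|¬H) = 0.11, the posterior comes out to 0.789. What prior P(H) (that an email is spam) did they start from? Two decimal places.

P(H) = 0.34

Bayes' rule in odds form gives O(H|E) = O(H)·[P(E|H)/P(E|¬H)], hence O(H) = O(H|E)/LR.
Posterior odds = 0.789/(1−0.789) = 3.7393. LR = 0.80/0.11 = 7.2727.
Prior odds = 3.7393/7.2727 = 0.5142, so P(H) = 0.5142/(1+0.5142) ≈ 0.34.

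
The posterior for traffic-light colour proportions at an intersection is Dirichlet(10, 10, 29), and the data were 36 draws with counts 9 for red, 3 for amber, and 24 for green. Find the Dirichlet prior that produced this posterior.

For a Dirichlet(α) prior with multinomial counts c, the posterior is Dirichlet(α + c) componentwise.
Subtract each count from the matching posterior parameter: 10−9=1, 10−3=7, 29−24=5.

Dirichlet(1, 7, 5)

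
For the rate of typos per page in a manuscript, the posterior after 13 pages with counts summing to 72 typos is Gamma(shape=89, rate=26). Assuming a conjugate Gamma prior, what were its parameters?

A Gamma(α, β) prior (rate parametrization) on a Poisson rate with n observations summing to S gives posterior Gamma(α+S, β+n).
So α = 89 − 72 = 17 and β = 26 − 13 = 13.

Gamma(shape=17, rate=13)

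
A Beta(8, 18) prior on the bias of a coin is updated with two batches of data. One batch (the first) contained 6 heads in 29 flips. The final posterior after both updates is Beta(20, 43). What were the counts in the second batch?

Because Beta–binomial updating is additive in the counts, the combined data contributed (α_post−α_prior, β_post−β_prior) successes and failures.
Total across both batches: 20−8=12 heads, 43−18=25 tails.
Subtract the first batch: 12−6=6 heads and 25−23=2 tails.

6 heads and 2 tails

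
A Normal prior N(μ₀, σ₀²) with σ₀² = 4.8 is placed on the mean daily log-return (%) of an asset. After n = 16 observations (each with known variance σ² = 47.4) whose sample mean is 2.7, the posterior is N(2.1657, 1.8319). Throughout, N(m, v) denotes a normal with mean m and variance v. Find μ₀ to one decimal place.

With known observation variance, the Normal–Normal posterior has precision τ_n = τ₀ + n/σ² and mean μ_n = (τ₀μ₀ + (n/σ²)x̄)/τ_n.
Here τ₀ = 1/4.8 = 0.208333 and τ_data = 16/47.4 = 0.337553, so τ_n = 0.545886.
Rearranging for μ₀: μ₀ = (μ_n·τ_n − τ_data·x̄)/τ₀ = (2.1657·0.545886 − 0.337553·2.7) / 0.208333 = 0.270832/0.208333 ≈ 1.3.

μ₀ = 1.3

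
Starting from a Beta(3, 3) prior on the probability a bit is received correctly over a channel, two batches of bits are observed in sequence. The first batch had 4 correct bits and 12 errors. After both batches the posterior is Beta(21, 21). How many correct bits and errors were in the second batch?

Because Beta–binomial updating is additive in the counts, the combined data contributed (α_post−α_prior, β_post−β_prior) successes and failures.
Total across both batches: 21−3=18 correct bits, 21−3=18 errors.
Subtract the first batch: 18−4=14 correct bits and 18−12=6 errors.

14 correct bits and 6 errors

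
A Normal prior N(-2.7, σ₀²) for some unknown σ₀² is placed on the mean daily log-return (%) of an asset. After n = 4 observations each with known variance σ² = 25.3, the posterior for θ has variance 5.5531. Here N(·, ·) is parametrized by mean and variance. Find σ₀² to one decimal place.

σ₀² = 45.5

For the Normal–Normal model with known σ², precisions add: τ_n = τ₀ + n/σ².
So 1/σ₀² = 1/5.5531 − 4/25.3 = 0.180080 − 0.158103 = 0.021977.
Hence σ₀² = 1/0.021977 ≈ 45.5.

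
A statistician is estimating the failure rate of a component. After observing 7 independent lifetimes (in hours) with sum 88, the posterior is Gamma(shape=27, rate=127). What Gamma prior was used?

Gamma(shape=20, rate=39)

For an exponential likelihood with a Gamma(α, β) prior on the rate, n observations with total T give posterior Gamma(α+n, β+T).
So α = 27 − 7 = 20 and β = 127 − 88 = 39.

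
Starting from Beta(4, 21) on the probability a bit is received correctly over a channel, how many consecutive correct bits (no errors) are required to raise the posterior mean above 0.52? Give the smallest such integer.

k = 19

After k correct bits and 0 errors the posterior is Beta(4+k, 21), with mean (4+k)/(4+21+k).
Set (4+k)/(25+k) > 0.52 and solve: k > (0.52·25 − 4)/(1 − 0.52) = 18.750.
The smallest integer exceeding 18.750 is 19.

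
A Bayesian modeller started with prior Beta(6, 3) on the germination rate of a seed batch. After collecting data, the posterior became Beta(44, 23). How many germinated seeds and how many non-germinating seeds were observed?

38 germinated seeds and 20 non-germinating seeds

Beta is conjugate to the binomial likelihood: posterior = Beta(a+s, b+f).
Match parameters: s=44−6=38, f=23−3=20.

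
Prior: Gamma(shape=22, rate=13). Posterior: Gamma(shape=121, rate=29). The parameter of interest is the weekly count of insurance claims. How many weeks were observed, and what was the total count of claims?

n = 16 weeks with total 99 claims

A Gamma(α, β) prior (rate parametrization) on a Poisson rate with n observations summing to S gives posterior Gamma(α+S, β+n).
Matching: Σxᵢ = 121 − 22 = 99 and n = 29 − 13 = 16.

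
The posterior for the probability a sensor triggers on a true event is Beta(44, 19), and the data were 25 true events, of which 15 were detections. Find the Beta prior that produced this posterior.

Beta(29, 9)

Under Beta–binomial conjugacy the posterior parameters are (a+s, b+f).
So a = 44 − 15 = 29 and b = 19 − 10 = 9.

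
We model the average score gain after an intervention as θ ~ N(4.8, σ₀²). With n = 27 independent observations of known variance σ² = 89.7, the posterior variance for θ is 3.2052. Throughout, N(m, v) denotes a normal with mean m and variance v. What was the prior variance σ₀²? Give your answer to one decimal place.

For the Normal–Normal model with known σ², precisions add: τ_n = τ₀ + n/σ².
So 1/σ₀² = 1/3.2052 − 27/89.7 = 0.311993 − 0.301003 = 0.010990.
Hence σ₀² = 1/0.010990 ≈ 91.0.

σ₀² = 91.0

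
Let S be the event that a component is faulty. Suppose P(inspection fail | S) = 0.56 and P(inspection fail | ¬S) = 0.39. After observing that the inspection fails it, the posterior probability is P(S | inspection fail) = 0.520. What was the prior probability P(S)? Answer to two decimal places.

In odds form, posterior odds = prior odds × likelihood ratio, so prior odds = posterior odds ÷ LR.
Posterior odds = 0.520/(1−0.520) = 1.0833. LR = 0.56/0.39 = 1.4359.
Prior odds = 1.0833/1.4359 = 0.7544, so P(S) = 0.7544/(1+0.7544) ≈ 0.43.

P(S) = 0.43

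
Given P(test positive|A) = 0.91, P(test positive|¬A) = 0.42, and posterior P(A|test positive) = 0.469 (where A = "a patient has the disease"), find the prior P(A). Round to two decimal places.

Bayes' rule in odds form gives O(A|E) = O(A)·[P(E|A)/P(E|¬A)], hence O(A) = O(A|E)/LR.
Posterior odds = 0.469/(1−0.469) = 0.8832. LR = 0.91/0.42 = 2.1667.
Prior odds = 0.8832/2.1667 = 0.4076, so P(A) = 0.4076/(1+0.4076) ≈ 0.29.

P(A) = 0.29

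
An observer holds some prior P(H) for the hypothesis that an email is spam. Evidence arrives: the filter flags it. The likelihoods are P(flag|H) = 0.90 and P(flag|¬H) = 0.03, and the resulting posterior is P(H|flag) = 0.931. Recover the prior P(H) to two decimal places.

In odds form, posterior odds = prior odds × likelihood ratio, so prior odds = posterior odds ÷ LR.
Posterior odds = 0.931/(1−0.931) = 13.4928. LR = 0.90/0.03 = 30.0000.
Prior odds = 13.4928/30.0000 = 0.4498, so P(H) = 0.4498/(1+0.4498) ≈ 0.31.

P(H) = 0.31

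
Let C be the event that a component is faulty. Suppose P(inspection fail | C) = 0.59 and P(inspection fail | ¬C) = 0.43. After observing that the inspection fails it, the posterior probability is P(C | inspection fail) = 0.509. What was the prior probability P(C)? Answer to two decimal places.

In odds form, posterior odds = prior odds × likelihood ratio, so prior odds = posterior odds ÷ LR.
Posterior odds = 0.509/(1−0.509) = 1.0367. LR = 0.59/0.43 = 1.3721.
Prior odds = 1.0367/1.3721 = 0.7556, so P(C) = 0.7556/(1+0.7556) ≈ 0.43.

P(C) = 0.43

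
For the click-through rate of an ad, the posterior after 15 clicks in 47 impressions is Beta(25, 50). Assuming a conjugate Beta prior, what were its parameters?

Beta(10, 18)

Under Beta–binomial conjugacy the posterior parameters are (a+s, b+f).
Subtract the data counts: 25−15=10, 50−32=18.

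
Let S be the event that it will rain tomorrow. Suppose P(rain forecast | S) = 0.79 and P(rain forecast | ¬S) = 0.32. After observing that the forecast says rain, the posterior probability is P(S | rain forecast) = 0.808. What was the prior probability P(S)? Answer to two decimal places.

In odds form, posterior odds = prior odds × likelihood ratio, so prior odds = posterior odds ÷ LR.
Posterior odds = 0.808/(1−0.808) = 4.2083. LR = 0.79/0.32 = 2.4688.
Prior odds = 4.2083/2.4688 = 1.7046, so P(S) = 1.7046/(1+1.7046) ≈ 0.63.

P(S) = 0.63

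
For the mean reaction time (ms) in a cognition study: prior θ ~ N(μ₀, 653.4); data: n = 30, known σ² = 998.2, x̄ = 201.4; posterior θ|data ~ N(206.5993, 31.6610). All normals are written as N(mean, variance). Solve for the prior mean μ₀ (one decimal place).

μ₀ = 308.7

With known observation variance, the Normal–Normal posterior has precision τ_n = τ₀ + n/σ² and mean μ_n = (τ₀μ₀ + (n/σ²)x̄)/τ_n.
Here τ₀ = 1/653.4 = 0.001530 and τ_data = 30/998.2 = 0.030054, so τ_n = 0.031584.
Rearranging for μ₀: μ₀ = (μ_n·τ_n − τ_data·x̄)/τ₀ = (206.5993·0.031584 − 0.030054·201.4) / 0.001530 = 0.472357/0.001530 ≈ 308.7.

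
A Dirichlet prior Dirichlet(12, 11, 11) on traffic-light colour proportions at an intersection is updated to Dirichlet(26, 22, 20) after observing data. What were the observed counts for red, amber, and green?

For a Dirichlet(α) prior with multinomial counts c, the posterior is Dirichlet(α + c) componentwise.
Counts are posterior − prior componentwise: 26−12=14, 22−11=11, 20−11=9.

counts (14, 11, 9)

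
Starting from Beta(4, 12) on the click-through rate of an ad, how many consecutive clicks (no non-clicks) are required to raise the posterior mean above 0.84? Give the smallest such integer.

k = 60

After k clicks and 0 non-clicks the posterior is Beta(4+k, 12), with mean (4+k)/(4+12+k).
Set (4+k)/(16+k) > 0.84 and solve: k > (0.84·16 − 4)/(1 − 0.84) = 59.000.
The smallest integer exceeding 59.000 is 60, and checking k=60: (64)/(76) = 0.8421 > 0.84.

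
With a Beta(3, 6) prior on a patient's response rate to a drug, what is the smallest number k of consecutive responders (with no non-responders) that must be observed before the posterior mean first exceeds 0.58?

k = 6

After k responders and 0 non-responders the posterior is Beta(3+k, 6), with mean (3+k)/(3+6+k).
Set (3+k)/(9+k) > 0.58 and solve: k > (0.58·9 − 3)/(1 − 0.58) = 5.286.
The smallest integer exceeding 5.286 is 6, and checking k=6: (9)/(15) = 0.6000 > 0.58.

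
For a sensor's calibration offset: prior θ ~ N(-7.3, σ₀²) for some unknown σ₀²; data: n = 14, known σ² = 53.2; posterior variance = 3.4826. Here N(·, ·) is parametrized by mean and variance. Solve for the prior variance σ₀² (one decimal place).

Posterior precision equals prior precision plus data precision: 1/σ_n² = 1/σ₀² + n/σ².
So 1/σ₀² = 1/3.4826 − 14/53.2 = 0.287142 − 0.263158 = 0.023984.
Hence σ₀² = 1/0.023984 ≈ 41.7.

σ₀² = 41.7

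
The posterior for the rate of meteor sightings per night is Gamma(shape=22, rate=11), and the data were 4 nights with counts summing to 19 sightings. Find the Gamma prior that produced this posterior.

Gamma(shape=3, rate=7)

Gamma–Poisson conjugacy: posterior shape = α + Σxᵢ, posterior rate = β + n.
So α = 22 − 19 = 3 and β = 11 − 4 = 7.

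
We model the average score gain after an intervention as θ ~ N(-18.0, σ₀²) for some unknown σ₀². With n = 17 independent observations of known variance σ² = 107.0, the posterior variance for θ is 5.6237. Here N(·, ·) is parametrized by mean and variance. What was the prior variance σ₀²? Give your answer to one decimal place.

Posterior precision equals prior precision plus data precision: 1/σ_n² = 1/σ₀² + n/σ².
So 1/σ₀² = 1/5.6237 − 17/107.0 = 0.177819 − 0.158879 = 0.018940.
Hence σ₀² = 1/0.018940 ≈ 52.8.

σ₀² = 52.8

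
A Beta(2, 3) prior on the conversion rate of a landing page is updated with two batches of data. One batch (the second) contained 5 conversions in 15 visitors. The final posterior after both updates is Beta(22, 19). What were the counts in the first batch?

15 conversions and 6 bounces

Because Beta–binomial updating is additive in the counts, the combined data contributed (α_post−α_prior, β_post−β_prior) successes and failures.
Total across both batches: 22−2=20 conversions, 19−3=16 bounces.
Subtract the second batch: 20−5=15 conversions and 16−10=6 bounces.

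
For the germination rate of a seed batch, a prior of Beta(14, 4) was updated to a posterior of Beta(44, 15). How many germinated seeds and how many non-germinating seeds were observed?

30 germinated seeds and 11 non-germinating seeds

A Beta(α, β) prior with s successes and f failures in binomial data gives a Beta(α+s, β+f) posterior.
So s = 44 − 14 = 30 and f = 15 − 4 = 11.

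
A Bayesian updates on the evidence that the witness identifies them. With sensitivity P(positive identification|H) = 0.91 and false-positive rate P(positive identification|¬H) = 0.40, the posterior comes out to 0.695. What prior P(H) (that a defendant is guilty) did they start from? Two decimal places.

P(H) = 0.50

Bayes' rule in odds form gives O(H|E) = O(H)·[P(E|H)/P(E|¬H)], hence O(H) = O(H|E)/LR.
Posterior odds = 0.695/(1−0.695) = 2.2787. LR = 0.91/0.40 = 2.2750.
Prior odds = 2.2787/2.2750 = 1.0016, so P(H) = 1.0016/(1+1.0016) ≈ 0.50.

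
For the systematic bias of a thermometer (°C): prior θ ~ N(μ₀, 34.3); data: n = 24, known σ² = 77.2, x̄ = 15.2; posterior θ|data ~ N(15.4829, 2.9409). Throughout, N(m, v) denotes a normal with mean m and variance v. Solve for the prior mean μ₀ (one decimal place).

With known observation variance, the Normal–Normal posterior has precision τ_n = τ₀ + n/σ² and mean μ_n = (τ₀μ₀ + (n/σ²)x̄)/τ_n.
Here τ₀ = 1/34.3 = 0.029155 and τ_data = 24/77.2 = 0.310881, so τ_n = 0.340036.
Rearranging for μ₀: μ₀ = (μ_n·τ_n − τ_data·x̄)/τ₀ = (15.4829·0.340036 − 0.310881·15.2) / 0.029155 = 0.539352/0.029155 ≈ 18.5.

μ₀ = 18.5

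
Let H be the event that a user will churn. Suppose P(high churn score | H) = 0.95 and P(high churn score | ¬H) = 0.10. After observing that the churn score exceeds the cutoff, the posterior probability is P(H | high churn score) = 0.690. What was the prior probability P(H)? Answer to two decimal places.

Bayes' rule in odds form gives O(H|E) = O(H)·[P(E|H)/P(E|¬H)], hence O(H) = O(H|E)/LR.
Posterior odds = 0.690/(1−0.690) = 2.2258. LR = 0.95/0.10 = 9.5000.
Prior odds = 2.2258/9.5000 = 0.2343, so P(H) = 0.2343/(1+0.2343) ≈ 0.19.

P(H) = 0.19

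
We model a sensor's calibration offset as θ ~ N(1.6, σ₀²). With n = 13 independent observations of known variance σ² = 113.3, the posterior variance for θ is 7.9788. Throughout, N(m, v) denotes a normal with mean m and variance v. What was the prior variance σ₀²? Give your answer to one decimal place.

σ₀² = 94.4

For the Normal–Normal model with known σ², precisions add: τ_n = τ₀ + n/σ².
So 1/σ₀² = 1/7.9788 − 13/113.3 = 0.125332 − 0.114740 = 0.010592.
Hence σ₀² = 1/0.010592 ≈ 94.4.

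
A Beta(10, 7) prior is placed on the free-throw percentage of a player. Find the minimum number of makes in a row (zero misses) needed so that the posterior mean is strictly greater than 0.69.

After k makes and 0 misses the posterior is Beta(10+k, 7), with mean (10+k)/(10+7+k).
Set (10+k)/(17+k) > 0.69 and solve: k > (0.69·17 − 10)/(1 − 0.69) = 5.581.
The smallest integer exceeding 5.581 is 6.

k = 6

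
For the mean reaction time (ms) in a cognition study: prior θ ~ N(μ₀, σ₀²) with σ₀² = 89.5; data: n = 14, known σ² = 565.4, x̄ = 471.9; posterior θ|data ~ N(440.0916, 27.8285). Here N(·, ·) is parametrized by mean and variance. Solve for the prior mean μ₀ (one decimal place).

With known observation variance, the Normal–Normal posterior has precision τ_n = τ₀ + n/σ² and mean μ_n = (τ₀μ₀ + (n/σ²)x̄)/τ_n.
Here τ₀ = 1/89.5 = 0.011173 and τ_data = 14/565.4 = 0.024761, so τ_n = 0.035934.
Rearranging for μ₀: μ₀ = (μ_n·τ_n − τ_data·x̄)/τ₀ = (440.0916·0.035934 − 0.024761·471.9) / 0.011173 = 4.129536/0.011173 ≈ 369.6.

μ₀ = 369.6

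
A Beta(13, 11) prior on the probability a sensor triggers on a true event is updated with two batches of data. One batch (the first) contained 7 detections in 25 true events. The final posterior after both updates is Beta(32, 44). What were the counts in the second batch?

Because Beta–binomial updating is additive in the counts, the combined data contributed (α_post−α_prior, β_post−β_prior) successes and failures.
Total across both batches: 32−13=19 detections, 44−11=33 misses.
Subtract the first batch: 19−7=12 detections and 33−18=15 misses.

12 detections and 15 misses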